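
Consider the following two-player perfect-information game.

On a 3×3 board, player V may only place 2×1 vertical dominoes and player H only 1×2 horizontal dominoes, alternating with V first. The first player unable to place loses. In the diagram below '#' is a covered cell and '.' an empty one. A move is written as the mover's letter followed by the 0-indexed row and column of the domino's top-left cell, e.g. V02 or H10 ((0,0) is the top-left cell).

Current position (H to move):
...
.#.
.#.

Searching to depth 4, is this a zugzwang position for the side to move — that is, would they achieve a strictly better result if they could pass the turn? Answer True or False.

p1 H@[.../.#./.#.]: H00[##./.#./.#.]-1* H01[.##/.#./.#.]-1
p2 V@[##./.#./.#.]: V02[###/.##/.#.]+1* V10[##./##./##.]+1 V12[##./.##/.##]+1
p3 H@[###/.##/.#.] terminal -1; root [.../.#./.#.] d4
suppose H passes — search the same position with V to move:
pass> p1 V@[.../.#./.#.]: V00[#../##./.#.]+1* V02[..#/.##/.#.]+1 V10[.../##./##.]+1 V12[.../.##/.##]+1
pass> p2 H@[#../##./.#.]: H01[###/##./.#.]-1*
pass> p3 V@[###/##./.#.]: V12[###/###/.##]+1*
pass> p4 H@[###/###/.##] terminal -1; root [.../.#./.#.] d4
for H: play -1, pass -1

zugzwang(.../.#./.#., H) = False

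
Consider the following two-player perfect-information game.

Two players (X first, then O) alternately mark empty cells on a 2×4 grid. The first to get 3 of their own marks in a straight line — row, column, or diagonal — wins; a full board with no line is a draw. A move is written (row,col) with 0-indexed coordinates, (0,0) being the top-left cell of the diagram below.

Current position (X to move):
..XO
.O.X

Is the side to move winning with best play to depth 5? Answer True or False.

ply 1, X at ..XO/.O.X | (0,0)=+0→X.XO/.O.X*; (0,1)=+0→.XXO/.O.X; (1,0)=+0→..XO/XO.X; (1,2)=+0→..XO/.OXX
ply 2, O at X.XO/.O.X | (0,1)=+0→XOXO/.O.X*; (1,0)=-1→X.XO/OO.X; (1,2)=-1→X.XO/.OOX
ply 3, X at XOXO/.O.X | (1,0)=+0→XOXO/XO.X*; (1,2)=+0→XOXO/.OXX
ply 4, O at XOXO/XO.X | (1,2)=+0→XOXO/XOOX*
ply 5: XOXO/XOOX is terminal +0 (X); from ..XO/.O.X depth 5

X winning at [..XO/.O.X]: False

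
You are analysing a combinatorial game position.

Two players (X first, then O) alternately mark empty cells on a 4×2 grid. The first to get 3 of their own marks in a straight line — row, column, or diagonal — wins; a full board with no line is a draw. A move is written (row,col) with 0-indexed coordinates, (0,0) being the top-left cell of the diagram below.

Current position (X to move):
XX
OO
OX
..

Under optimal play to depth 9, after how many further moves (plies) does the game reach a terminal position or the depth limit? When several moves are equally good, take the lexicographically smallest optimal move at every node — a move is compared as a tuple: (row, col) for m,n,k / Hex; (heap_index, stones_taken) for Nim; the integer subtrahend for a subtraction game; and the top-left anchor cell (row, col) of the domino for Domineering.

PV length from [XX/OO/OX/..]: 2 plies

[XX/OO/OX/..] X move#1: (3,0):+0/XX/OO/OX/X.*, (3,1):-1/XX/OO/OX/.X
[XX/OO/OX/X.] O move#2: (3,1):+0/XX/OO/OX/XO*
[XX/OO/OX/XO] end (terminal +0, X#3); searched XX/OO/OX/.. to 9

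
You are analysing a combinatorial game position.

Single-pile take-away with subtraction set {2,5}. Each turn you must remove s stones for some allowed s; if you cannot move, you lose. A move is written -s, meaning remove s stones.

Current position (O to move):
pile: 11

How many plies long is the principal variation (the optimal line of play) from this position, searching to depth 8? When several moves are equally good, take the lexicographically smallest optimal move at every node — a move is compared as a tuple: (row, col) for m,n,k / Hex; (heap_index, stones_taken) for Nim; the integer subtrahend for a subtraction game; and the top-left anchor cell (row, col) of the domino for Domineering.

ply 1, O at 11 | -2=-1→9*; -5=-1→6
ply 2, X at 9 | -2=+1→7*; -5=+1→4
ply 3, O at 7 | -2=-1→5*; -5=-1→2
ply 4, X at 5 | -2=-1→3; -5=+1→0*
ply 5: 0 is terminal -1 (O); from 11 depth 8

PV length from [11]: 4 plies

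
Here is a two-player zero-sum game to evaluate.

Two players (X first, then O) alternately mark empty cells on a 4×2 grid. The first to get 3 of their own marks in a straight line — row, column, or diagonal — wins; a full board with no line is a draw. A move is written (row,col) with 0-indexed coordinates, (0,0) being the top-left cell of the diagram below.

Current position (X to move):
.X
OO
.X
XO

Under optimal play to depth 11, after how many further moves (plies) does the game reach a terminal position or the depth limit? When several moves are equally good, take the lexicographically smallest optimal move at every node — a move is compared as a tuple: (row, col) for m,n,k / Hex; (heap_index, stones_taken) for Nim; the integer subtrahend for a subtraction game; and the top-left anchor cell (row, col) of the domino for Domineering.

ply 1, X at .X/OO/.X/XO | (0,0)=+0→XX/OO/.X/XO*; (2,0)=+0→.X/OO/XX/XO
ply 2, O at XX/OO/.X/XO | (2,0)=+0→XX/OO/OX/XO*
ply 3: XX/OO/OX/XO is terminal +0 (X); from .X/OO/.X/XO depth 11

PV length from [.X/OO/.X/XO]: 2 plies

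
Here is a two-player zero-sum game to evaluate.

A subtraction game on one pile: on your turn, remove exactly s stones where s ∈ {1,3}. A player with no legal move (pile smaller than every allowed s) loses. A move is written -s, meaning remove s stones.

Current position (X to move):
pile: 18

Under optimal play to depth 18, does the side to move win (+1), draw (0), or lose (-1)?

[18] X move#1: -1:-1/17*, -3:-1/15
[17] O move#2: -1:+1/16*, -3:+1/14
[16] X move#3: -1:-1/15*, -3:-1/13
[15] O move#4: -1:+1/14*, -3:+1/12
[14] X move#5: -1:-1/13*, -3:-1/11
[13] O move#6: -1:+1/12*, -3:+1/10
[12] X move#7: -1:-1/11*, -3:-1/9
[11] O move#8: -1:+1/10*, -3:+1/8
[10] X move#9: -1:-1/9*, -3:-1/7
[9] O move#10: -1:+1/8*, -3:+1/6
[8] X move#11: -1:-1/7*, -3:-1/5
[7] O move#12: -1:+1/6*, -3:+1/4
[6] X move#13: -1:-1/5*, -3:-1/3
[5] O move#14: -1:+1/4*, -3:+1/2
[4] X move#15: -1:-1/3*, -3:-1/1
[3] O move#16: -1:+1/2*, -3:+1/0
[2] X move#17: -1:-1/1*
[1] O move#18: -1:+1/0*
[0] end (terminal -1, X#19); searched 18 to 18

value(18, X) = -1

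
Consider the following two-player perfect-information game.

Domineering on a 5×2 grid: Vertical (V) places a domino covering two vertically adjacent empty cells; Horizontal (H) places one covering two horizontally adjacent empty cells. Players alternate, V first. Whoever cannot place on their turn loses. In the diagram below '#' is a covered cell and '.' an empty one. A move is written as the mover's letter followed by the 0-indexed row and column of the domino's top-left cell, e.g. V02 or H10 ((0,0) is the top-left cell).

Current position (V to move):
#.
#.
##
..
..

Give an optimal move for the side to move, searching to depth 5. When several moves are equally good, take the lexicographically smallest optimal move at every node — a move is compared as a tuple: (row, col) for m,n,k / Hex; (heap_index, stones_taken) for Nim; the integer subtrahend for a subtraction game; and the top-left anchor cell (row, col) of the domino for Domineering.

ply 1, V at #./#./##/../.. | V01=-1→##/##/##/../..; V30=+1→#./#./##/#./#.*; V31=+1→#./#./##/.#/.#
ply 2: #./#./##/#./#. is terminal -1 (H); from #./#./##/../.. depth 5

V's best at [#./#./##/../..]: V30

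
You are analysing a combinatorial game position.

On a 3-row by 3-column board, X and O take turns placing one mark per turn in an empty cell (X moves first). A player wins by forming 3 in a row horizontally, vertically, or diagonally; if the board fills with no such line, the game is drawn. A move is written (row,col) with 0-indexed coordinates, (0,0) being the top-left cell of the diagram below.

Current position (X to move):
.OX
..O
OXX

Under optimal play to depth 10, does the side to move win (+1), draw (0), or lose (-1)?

[.OX/..O/OXX] X move#1: (0,0):+0/XOX/..O/OXX*, (1,0):+0/.OX/X.O/OXX, (1,1):+0/.OX/.XO/OXX
[XOX/..O/OXX] O move#2: (1,0):-1/XOX/O.O/OXX, (1,1):+0/XOX/.OO/OXX*
[XOX/.OO/OXX] X move#3: (1,0):+0/XOX/XOO/OXX*
[XOX/XOO/OXX] end (terminal +0, O#4); searched .OX/..O/OXX to 10

value(.OX/..O/OXX, X) = 0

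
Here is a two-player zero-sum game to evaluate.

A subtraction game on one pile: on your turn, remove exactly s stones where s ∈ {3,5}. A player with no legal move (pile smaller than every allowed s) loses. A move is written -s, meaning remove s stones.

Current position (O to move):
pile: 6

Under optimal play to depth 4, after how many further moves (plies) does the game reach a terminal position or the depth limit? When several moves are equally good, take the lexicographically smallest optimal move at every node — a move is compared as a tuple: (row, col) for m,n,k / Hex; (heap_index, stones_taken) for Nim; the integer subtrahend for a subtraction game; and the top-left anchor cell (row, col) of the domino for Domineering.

PV length from [6]: 1 ply

p1 O@[6]: -3[3]-1 -5[1]+1*
p2 X@[1] terminal -1; root [6] d4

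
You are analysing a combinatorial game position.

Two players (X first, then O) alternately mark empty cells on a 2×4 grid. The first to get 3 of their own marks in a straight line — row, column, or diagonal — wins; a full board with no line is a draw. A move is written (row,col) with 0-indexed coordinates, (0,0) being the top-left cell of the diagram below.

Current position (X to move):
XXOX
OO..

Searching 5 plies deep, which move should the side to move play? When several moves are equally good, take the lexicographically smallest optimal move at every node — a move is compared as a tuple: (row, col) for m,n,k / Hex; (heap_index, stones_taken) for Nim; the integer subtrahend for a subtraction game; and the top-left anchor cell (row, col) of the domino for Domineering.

ply 1, X at XXOX/OO.. | (1,2)=+0→XXOX/OOX.*; (1,3)=-1→XXOX/OO.X
ply 2, O at XXOX/OOX. | (1,3)=+0→XXOX/OOXO*
ply 3: XXOX/OOXO is terminal +0 (X); from XXOX/OO.. depth 5

X's best at [XXOX/OO..]: (1,2)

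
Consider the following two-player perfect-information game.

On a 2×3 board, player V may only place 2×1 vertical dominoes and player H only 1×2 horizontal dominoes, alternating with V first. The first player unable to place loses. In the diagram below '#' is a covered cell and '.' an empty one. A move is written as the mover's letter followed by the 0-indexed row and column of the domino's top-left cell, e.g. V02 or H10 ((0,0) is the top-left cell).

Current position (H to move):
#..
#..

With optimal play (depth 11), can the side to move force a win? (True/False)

p1 H@[#../#..]: H01[###/#..]+1* H11[#../###]+1
p2 V@[###/#..] terminal -1; root [#../#..] d11

H winning at [#../#..]: True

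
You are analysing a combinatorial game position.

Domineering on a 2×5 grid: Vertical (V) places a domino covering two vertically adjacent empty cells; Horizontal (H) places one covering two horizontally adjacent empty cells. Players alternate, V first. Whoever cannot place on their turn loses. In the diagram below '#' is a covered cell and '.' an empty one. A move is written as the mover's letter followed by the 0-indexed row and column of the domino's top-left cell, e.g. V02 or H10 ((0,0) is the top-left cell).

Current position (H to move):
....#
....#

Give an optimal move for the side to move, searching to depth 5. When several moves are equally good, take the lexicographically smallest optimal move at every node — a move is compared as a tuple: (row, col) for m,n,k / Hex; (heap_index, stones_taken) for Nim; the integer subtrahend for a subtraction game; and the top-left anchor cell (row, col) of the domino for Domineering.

p1 H@[....#/....#]: H00[##..#/....#]-1 H01[.##.#/....#]+1* H02[..###/....#]-1 H10[....#/##..#]-1 H11[....#/.##.#]+1 H12[....#/..###]-1
p2 V@[.##.#/....#]: V00[###.#/#...#]-1* V03[.####/...##]-1
p3 H@[###.#/#...#]: H11[###.#/###.#]-1 H12[###.#/#.###]+1*
p4 V@[###.#/#.###] terminal -1; root [....#/....#] d5

H's best at [....#/....#]: H01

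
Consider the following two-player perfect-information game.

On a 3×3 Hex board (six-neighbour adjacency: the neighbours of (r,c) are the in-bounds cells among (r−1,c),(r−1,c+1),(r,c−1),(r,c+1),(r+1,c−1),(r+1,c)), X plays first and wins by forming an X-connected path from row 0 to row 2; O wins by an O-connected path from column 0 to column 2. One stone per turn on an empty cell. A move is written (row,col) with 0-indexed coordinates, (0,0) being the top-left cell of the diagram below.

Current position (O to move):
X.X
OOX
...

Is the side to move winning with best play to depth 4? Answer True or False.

[X.X/OOX/...] O move#1: (0,1):-1/XOX/OOX/...*, (2,0):-1/X.X/OOX/O.., (2,1):-1/X.X/OOX/.O., (2,2):-1/X.X/OOX/..O
[XOX/OOX/...] X move#2: (2,0):+1/XOX/OOX/X..*, (2,1):+1/XOX/OOX/.X., (2,2):+1/XOX/OOX/..X
[XOX/OOX/X..] O move#3: (2,1):-1/XOX/OOX/XO.*, (2,2):-1/XOX/OOX/X.O
[XOX/OOX/XO.] X move#4: (2,2):+1/XOX/OOX/XOX*
[XOX/OOX/XOX] end (terminal -1, O#5); searched X.X/OOX/... to 4

O winning at [X.X/OOX/...]: False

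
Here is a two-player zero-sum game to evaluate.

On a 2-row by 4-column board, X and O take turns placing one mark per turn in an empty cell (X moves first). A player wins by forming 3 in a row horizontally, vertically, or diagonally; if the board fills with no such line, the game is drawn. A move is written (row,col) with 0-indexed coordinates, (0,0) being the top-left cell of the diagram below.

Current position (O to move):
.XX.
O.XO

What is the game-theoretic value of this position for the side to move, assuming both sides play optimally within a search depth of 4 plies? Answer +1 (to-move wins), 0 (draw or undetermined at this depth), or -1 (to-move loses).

value(.XX./O.XO, O) = -1

ply 1, O at .XX./O.XO | (0,0)=-1→OXX./O.XO*; (0,3)=-1→.XXO/O.XO; (1,1)=-1→.XX./OOXO
ply 2, X at OXX./O.XO | (0,3)=+1→OXXX/O.XO*; (1,1)=+0→OXX./OXXO
ply 3: OXXX/O.XO is terminal -1 (O); from .XX./O.XO depth 4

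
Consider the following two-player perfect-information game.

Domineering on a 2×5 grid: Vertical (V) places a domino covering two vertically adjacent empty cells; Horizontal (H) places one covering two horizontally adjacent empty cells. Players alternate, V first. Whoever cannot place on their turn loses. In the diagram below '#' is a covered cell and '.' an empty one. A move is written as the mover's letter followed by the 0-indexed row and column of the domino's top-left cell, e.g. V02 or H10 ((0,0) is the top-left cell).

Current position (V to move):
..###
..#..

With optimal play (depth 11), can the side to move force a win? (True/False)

p1 V@[..###/..#..]: V00[#.###/#.#..]+1* V01[.####/.##..]+1
p2 H@[#.###/#.#..]: H13[#.###/#.###]-1*
p3 V@[#.###/#.###]: V01[#####/#####]+1*
p4 H@[#####/#####] terminal -1; root [..###/..#..] d11

V winning at [..###/..#..]: True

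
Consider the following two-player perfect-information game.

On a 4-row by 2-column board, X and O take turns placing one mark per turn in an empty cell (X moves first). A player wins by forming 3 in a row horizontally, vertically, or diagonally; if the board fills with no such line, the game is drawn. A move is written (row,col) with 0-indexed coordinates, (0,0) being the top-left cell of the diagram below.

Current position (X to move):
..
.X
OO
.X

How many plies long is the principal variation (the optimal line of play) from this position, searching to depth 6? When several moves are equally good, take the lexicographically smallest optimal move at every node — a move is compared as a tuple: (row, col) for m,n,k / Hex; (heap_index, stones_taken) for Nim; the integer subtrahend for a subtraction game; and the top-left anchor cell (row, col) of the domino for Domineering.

PV length from [../.X/OO/.X]: 4 plies

ply 1, X at ../.X/OO/.X | (0,0)=+0→X./.X/OO/.X*; (0,1)=-1→.X/.X/OO/.X; (1,0)=+0→../XX/OO/.X; (3,0)=+0→../.X/OO/XX
ply 2, O at X./.X/OO/.X | (0,1)=+0→XO/.X/OO/.X*; (1,0)=+0→X./OX/OO/.X; (3,0)=+0→X./.X/OO/OX
ply 3, X at XO/.X/OO/.X | (1,0)=+0→XO/XX/OO/.X*; (3,0)=+0→XO/.X/OO/XX
ply 4, O at XO/XX/OO/.X | (3,0)=+0→XO/XX/OO/OX*
ply 5: XO/XX/OO/OX is terminal +0 (X); from ../.X/OO/.X depth 6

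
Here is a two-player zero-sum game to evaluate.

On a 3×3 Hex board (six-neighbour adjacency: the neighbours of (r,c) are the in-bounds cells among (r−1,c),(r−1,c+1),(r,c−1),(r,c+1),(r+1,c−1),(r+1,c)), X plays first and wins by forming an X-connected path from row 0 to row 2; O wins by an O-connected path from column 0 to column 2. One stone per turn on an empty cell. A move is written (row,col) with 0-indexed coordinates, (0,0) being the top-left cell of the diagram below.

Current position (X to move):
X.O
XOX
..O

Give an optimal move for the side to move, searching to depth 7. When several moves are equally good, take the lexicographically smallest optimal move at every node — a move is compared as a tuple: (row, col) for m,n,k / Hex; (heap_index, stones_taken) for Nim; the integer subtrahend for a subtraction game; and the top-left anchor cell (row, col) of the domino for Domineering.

X's best at [X.O/XOX/..O]: (2,0)

p1 X@[X.O/XOX/..O]: (0,1)[XXO/XOX/..O]-1 (2,0)[X.O/XOX/X.O]+1* (2,1)[X.O/XOX/.XO]-1
p2 O@[X.O/XOX/X.O] terminal -1; root [X.O/XOX/..O] d7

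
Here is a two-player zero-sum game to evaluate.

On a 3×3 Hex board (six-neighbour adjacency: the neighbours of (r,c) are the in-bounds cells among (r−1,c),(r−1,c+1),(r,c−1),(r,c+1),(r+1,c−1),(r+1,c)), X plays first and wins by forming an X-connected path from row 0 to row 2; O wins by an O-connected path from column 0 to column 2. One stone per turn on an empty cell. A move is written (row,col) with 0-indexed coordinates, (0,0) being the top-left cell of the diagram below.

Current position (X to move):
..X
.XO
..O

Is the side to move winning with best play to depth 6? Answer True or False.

X winning at [..X/.XO/..O]: True

ply 1, X at ..X/.XO/..O | (0,0)=+1→X.X/.XO/..O*; (0,1)=+1→.XX/.XO/..O; (1,0)=+1→..X/XXO/..O; (2,0)=+1→..X/.XO/X.O; (2,1)=+1→..X/.XO/.XO
ply 2, O at X.X/.XO/..O | (0,1)=-1→XOX/.XO/..O*; (1,0)=-1→X.X/OXO/..O; (2,0)=-1→X.X/.XO/O.O; (2,1)=-1→X.X/.XO/.OO
ply 3, X at XOX/.XO/..O | (1,0)=+1→XOX/XXO/..O*; (2,0)=+1→XOX/.XO/X.O; (2,1)=+1→XOX/.XO/.XO
ply 4, O at XOX/XXO/..O | (2,0)=-1→XOX/XXO/O.O*; (2,1)=-1→XOX/XXO/.OO
ply 5, X at XOX/XXO/O.O | (2,1)=+1→XOX/XXO/OXO*
ply 6: XOX/XXO/OXO is terminal -1 (O); from ..X/.XO/..O depth 6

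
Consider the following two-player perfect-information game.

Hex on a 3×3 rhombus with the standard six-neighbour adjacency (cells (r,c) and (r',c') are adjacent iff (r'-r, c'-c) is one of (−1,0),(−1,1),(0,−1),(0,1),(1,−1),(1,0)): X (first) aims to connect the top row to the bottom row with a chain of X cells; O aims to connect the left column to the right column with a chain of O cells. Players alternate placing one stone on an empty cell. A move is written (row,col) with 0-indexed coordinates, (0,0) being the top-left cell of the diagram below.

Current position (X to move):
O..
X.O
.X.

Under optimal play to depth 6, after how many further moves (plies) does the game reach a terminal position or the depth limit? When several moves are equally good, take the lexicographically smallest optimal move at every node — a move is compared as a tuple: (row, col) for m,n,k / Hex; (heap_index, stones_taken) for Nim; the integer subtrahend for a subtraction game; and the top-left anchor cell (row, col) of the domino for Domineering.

PV length from [O../X.O/.X.]: 3 plies

ply 1, X at O../X.O/.X. | (0,1)=+1→OX./X.O/.X.*; (0,2)=-1→O.X/X.O/.X.; (1,1)=+1→O../XXO/.X.; (2,0)=-1→O../X.O/XX.; (2,2)=-1→O../X.O/.XX
ply 2, O at OX./X.O/.X. | (0,2)=-1→OXO/X.O/.X.*; (1,1)=-1→OX./XOO/.X.; (2,0)=-1→OX./X.O/OX.; (2,2)=-1→OX./X.O/.XO
ply 3, X at OXO/X.O/.X. | (1,1)=+1→OXO/XXO/.X.*; (2,0)=+1→OXO/X.O/XX.; (2,2)=+1→OXO/X.O/.XX
ply 4: OXO/XXO/.X. is terminal -1 (O); from O../X.O/.X. depth 6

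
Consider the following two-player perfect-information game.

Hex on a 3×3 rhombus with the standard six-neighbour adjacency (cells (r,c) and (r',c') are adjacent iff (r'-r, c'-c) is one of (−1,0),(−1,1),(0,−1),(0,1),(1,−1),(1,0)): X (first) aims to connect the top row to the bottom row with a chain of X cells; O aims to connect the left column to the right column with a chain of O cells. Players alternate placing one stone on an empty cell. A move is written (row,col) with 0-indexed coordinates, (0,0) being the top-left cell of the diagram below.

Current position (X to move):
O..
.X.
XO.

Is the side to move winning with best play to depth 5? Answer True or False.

X winning at [O../.X./XO.]: True

p1 X@[O../.X./XO.]: (0,1)[OX./.X./XO.]+1* (0,2)[O.X/.X./XO.]+1 (1,0)[O../XX./XO.]+1 (1,2)[O../.XX/XO.]+1 (2,2)[O../.X./XOX]+1
p2 O@[OX./.X./XO.] terminal -1; root [O../.X./XO.] d5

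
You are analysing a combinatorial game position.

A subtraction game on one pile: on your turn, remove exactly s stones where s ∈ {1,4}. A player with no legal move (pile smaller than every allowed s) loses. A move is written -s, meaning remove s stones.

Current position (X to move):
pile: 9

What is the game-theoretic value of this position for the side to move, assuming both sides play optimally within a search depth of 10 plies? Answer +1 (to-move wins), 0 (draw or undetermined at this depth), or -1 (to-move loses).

p1 X@[9]: -1[8]-1 -4[5]+1*
p2 O@[5]: -1[4]-1* -4[1]-1
p3 X@[4]: -1[3]-1 -4[0]+1*
p4 O@[0] terminal -1; root [9] d10

value(9, X) = +1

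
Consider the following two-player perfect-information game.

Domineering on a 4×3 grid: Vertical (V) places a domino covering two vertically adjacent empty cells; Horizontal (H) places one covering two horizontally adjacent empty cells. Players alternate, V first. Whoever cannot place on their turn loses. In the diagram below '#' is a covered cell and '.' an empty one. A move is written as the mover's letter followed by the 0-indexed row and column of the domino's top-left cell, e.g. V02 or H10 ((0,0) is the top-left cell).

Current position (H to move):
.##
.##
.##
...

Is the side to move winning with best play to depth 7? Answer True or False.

H winning at [.##/.##/.##/...]: False

[.##/.##/.##/...] H move#1: H30:-1/.##/.##/.##/##.*, H31:-1/.##/.##/.##/.##
[.##/.##/.##/##.] V move#2: V00:+1/###/###/.##/##.*, V10:+1/.##/###/###/##.
[###/###/.##/##.] end (terminal -1, H#3); searched .##/.##/.##/... to 7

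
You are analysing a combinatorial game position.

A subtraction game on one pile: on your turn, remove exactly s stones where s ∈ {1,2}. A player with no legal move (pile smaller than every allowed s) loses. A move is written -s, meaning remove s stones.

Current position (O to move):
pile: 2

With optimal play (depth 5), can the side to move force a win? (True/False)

O winning at [2]: True

ply 1, O at 2 | -1=-1→1; -2=+1→0*
ply 2: 0 is terminal -1 (X); from 2 depth 5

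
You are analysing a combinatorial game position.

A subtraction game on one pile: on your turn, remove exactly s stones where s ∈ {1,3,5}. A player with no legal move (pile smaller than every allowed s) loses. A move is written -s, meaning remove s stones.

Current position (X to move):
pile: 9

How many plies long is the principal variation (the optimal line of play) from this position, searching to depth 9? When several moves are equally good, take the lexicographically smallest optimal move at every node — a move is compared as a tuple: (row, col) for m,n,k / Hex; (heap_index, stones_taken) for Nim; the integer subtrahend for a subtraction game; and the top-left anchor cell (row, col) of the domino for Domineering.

[9] X move#1: -1:+1/8*, -3:+1/6, -5:+1/4
[8] O move#2: -1:-1/7*, -3:-1/5, -5:-1/3
[7] X move#3: -1:+1/6*, -3:+1/4, -5:+1/2
[6] O move#4: -1:-1/5*, -3:-1/3, -5:-1/1
[5] X move#5: -1:+1/4*, -3:+1/2, -5:+1/0
[4] O move#6: -1:-1/3*, -3:-1/1
[3] X move#7: -1:+1/2*, -3:+1/0
[2] O move#8: -1:-1/1*
[1] X move#9: -1:+1/0*
[0] end (terminal -1, O#10); searched 9 to 9

PV length from [9]: 9 plies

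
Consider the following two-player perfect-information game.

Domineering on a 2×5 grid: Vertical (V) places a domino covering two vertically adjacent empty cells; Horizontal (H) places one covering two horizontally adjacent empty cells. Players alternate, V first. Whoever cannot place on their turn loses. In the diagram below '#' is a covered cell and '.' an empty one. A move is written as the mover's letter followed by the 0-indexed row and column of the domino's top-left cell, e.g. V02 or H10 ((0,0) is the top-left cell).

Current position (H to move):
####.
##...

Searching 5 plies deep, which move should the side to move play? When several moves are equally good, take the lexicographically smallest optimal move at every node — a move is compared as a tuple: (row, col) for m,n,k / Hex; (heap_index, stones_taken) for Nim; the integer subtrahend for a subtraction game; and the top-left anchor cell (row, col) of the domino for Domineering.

H's best at [####./##...]: H13

p1 H@[####./##...]: H12[####./####.]-1 H13[####./##.##]+1*
p2 V@[####./##.##] terminal -1; root [####./##...] d5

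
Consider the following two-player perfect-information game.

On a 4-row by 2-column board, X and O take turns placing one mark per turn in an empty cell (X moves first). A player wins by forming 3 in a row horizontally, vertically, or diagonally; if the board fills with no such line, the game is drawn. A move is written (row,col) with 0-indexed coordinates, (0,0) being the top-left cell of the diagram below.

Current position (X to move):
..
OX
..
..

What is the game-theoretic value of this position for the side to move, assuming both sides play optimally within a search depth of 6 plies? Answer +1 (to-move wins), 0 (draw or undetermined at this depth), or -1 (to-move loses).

[../OX/../..] X move#1: (0,0):+0/X./OX/../.., (0,1):+0/.X/OX/../.., (2,0):+0/../OX/X./.., (2,1):+1/../OX/.X/..*, (3,0):+0/../OX/../X., (3,1):+0/../OX/../.X
[../OX/.X/..] O move#2: (0,0):-1/O./OX/.X/..*, (0,1):-1/.O/OX/.X/.., (2,0):-1/../OX/OX/.., (3,0):-1/../OX/.X/O., (3,1):-1/../OX/.X/.O
[O./OX/.X/..] X move#3: (0,1):+1/OX/OX/.X/..*, (2,0):+1/O./OX/XX/.., (3,0):-1/O./OX/.X/X., (3,1):+1/O./OX/.X/.X
[OX/OX/.X/..] end (terminal -1, O#4); searched ../OX/../.. to 6

value(../OX/../.., X) = +1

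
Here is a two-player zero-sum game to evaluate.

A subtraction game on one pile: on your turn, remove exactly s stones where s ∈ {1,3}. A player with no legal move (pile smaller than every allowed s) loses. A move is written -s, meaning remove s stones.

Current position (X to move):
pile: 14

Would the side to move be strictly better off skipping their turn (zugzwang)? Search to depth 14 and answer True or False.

p1 X@[14]: -1[13]-1* -3[11]-1
p2 O@[13]: -1[12]+1* -3[10]+1
p3 X@[12]: -1[11]-1* -3[9]-1
p4 O@[11]: -1[10]+1* -3[8]+1
p5 X@[10]: -1[9]-1* -3[7]-1
p6 O@[9]: -1[8]+1* -3[6]+1
p7 X@[8]: -1[7]-1* -3[5]-1
p8 O@[7]: -1[6]+1* -3[4]+1
p9 X@[6]: -1[5]-1* -3[3]-1
p10 O@[5]: -1[4]+1* -3[2]+1
p11 X@[4]: -1[3]-1* -3[1]-1
p12 O@[3]: -1[2]+1* -3[0]+1
p13 X@[2]: -1[1]-1*
p14 O@[1]: -1[0]+1*
p15 X@[0] terminal -1; root [14] d14
if X skipped the turn, O would face:
~ p1 O@[14]: -1[13]-1* -3[11]-1
~ p2 X@[13]: -1[12]+1* -3[10]+1
~ p3 O@[12]: -1[11]-1* -3[9]-1
~ p4 X@[11]: -1[10]+1* -3[8]+1
~ p5 O@[10]: -1[9]-1* -3[7]-1
~ p6 X@[9]: -1[8]+1* -3[6]+1
~ p7 O@[8]: -1[7]-1* -3[5]-1
~ p8 X@[7]: -1[6]+1* -3[4]+1
~ p9 O@[6]: -1[5]-1* -3[3]-1
~ p10 X@[5]: -1[4]+1* -3[2]+1
~ p11 O@[4]: -1[3]-1* -3[1]-1
~ p12 X@[3]: -1[2]+1* -3[0]+1
~ p13 O@[2]: -1[1]-1*
~ p14 X@[1]: -1[0]+1*
~ p15 O@[0] terminal -1; root [14] d14
compare (X): move=-1 vs pass=+1

zugzwang(14, X) = True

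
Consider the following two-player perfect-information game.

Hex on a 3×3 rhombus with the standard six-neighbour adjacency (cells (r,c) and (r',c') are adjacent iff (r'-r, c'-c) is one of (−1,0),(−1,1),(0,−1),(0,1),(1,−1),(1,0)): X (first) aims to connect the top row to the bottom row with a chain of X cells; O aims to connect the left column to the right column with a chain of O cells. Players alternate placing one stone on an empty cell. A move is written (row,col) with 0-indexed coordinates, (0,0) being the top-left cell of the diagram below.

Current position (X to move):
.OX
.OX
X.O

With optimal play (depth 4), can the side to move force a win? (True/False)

X winning at [.OX/.OX/X.O]: True

p1 X@[.OX/.OX/X.O]: (0,0)[XOX/.OX/X.O]+1* (1,0)[.OX/XOX/X.O]+1 (2,1)[.OX/.OX/XXO]+1
p2 O@[XOX/.OX/X.O]: (1,0)[XOX/OOX/X.O]-1* (2,1)[XOX/.OX/XOO]-1
p3 X@[XOX/OOX/X.O]: (2,1)[XOX/OOX/XXO]+1*
p4 O@[XOX/OOX/XXO] terminal -1; root [.OX/.OX/X.O] d4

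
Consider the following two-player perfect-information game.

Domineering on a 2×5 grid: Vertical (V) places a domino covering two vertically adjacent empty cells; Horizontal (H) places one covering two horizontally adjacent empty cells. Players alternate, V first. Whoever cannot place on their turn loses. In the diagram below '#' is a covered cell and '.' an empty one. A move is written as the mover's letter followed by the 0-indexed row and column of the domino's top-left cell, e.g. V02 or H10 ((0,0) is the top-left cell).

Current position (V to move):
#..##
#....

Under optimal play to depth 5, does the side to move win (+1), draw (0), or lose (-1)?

p1 V@[#..##/#....]: V01[##.##/##...]-1 V02[#.###/#.#..]+1*
p2 H@[#.###/#.#..]: H13[#.###/#.###]-1*
p3 V@[#.###/#.###]: V01[#####/#####]+1*
p4 H@[#####/#####] terminal -1; root [#..##/#....] d5

value(#..##/#...., V) = +1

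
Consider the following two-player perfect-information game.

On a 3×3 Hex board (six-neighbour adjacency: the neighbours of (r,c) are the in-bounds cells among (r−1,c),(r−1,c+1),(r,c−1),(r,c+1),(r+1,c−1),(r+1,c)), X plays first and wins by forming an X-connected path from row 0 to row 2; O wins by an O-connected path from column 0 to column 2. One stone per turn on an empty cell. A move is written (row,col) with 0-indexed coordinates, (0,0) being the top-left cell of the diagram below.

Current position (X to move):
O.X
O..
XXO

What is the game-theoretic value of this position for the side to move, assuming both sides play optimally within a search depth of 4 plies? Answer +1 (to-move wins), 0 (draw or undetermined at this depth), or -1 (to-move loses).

p1 X@[O.X/O../XXO]: (0,1)[OXX/O../XXO]+1* (1,1)[O.X/OX./XXO]+1 (1,2)[O.X/O.X/XXO]+1
p2 O@[OXX/O../XXO]: (1,1)[OXX/OO./XXO]-1* (1,2)[OXX/O.O/XXO]-1
p3 X@[OXX/OO./XXO]: (1,2)[OXX/OOX/XXO]+1*
p4 O@[OXX/OOX/XXO] terminal -1; root [O.X/O../XXO] d4

value(O.X/O../XXO, X) = +1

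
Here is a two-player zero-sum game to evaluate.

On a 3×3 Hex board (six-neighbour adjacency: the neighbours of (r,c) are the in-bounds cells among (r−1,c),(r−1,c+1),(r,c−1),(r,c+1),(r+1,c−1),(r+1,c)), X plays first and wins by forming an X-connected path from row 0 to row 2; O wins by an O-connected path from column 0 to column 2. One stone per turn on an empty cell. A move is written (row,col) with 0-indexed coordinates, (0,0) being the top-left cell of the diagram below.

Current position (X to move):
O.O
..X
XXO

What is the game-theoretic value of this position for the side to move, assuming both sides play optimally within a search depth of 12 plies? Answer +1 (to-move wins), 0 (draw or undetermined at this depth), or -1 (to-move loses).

value(O.O/..X/XXO, X) = +1

[O.O/..X/XXO] X move#1: (0,1):+1/OXO/..X/XXO*, (1,0):-1/O.O/X.X/XXO, (1,1):-1/O.O/.XX/XXO
[OXO/..X/XXO] O move#2: (1,0):-1/OXO/O.X/XXO*, (1,1):-1/OXO/.OX/XXO
[OXO/O.X/XXO] X move#3: (1,1):+1/OXO/OXX/XXO*
[OXO/OXX/XXO] end (terminal -1, O#4); searched O.O/..X/XXO to 12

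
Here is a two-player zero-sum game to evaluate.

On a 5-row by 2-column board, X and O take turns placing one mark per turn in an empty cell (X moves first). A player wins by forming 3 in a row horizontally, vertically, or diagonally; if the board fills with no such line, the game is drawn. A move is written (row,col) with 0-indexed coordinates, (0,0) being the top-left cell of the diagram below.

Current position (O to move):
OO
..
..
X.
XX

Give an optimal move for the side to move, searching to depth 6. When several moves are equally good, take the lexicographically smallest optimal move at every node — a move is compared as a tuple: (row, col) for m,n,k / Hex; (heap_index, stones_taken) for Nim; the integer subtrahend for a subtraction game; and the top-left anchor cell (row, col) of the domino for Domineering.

[OO/../../X./XX] O move#1: (1,0):-1/OO/O./../X./XX, (1,1):-1/OO/.O/../X./XX, (2,0):+0/OO/../O./X./XX*, (2,1):-1/OO/../.O/X./XX, (3,1):-1/OO/../../XO/XX
[OO/../O./X./XX] X move#2: (1,0):+0/OO/X./O./X./XX*, (1,1):-1/OO/.X/O./X./XX, (2,1):-1/OO/../OX/X./XX, (3,1):-1/OO/../O./XX/XX
[OO/X./O./X./XX] O move#3: (1,1):+0/OO/XO/O./X./XX*, (2,1):+0/OO/X./OO/X./XX, (3,1):+0/OO/X./O./XO/XX
[OO/XO/O./X./XX] X move#4: (2,1):+0/OO/XO/OX/X./XX*, (3,1):-1/OO/XO/O./XX/XX
[OO/XO/OX/X./XX] O move#5: (3,1):+0/OO/XO/OX/XO/XX*
[OO/XO/OX/XO/XX] end (terminal +0, X#6); searched OO/../../X./XX to 6

O's best at [OO/../../X./XX]: (2,0)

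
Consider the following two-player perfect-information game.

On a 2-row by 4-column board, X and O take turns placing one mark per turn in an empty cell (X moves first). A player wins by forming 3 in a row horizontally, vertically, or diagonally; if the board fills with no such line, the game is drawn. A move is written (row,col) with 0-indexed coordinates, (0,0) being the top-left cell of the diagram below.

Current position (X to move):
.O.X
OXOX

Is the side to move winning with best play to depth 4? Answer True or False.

p1 X@[.O.X/OXOX]: (0,0)[XO.X/OXOX]+0* (0,2)[.OXX/OXOX]+0
p2 O@[XO.X/OXOX]: (0,2)[XOOX/OXOX]+0*
p3 X@[XOOX/OXOX] terminal +0; root [.O.X/OXOX] d4

X winning at [.O.X/OXOX]: False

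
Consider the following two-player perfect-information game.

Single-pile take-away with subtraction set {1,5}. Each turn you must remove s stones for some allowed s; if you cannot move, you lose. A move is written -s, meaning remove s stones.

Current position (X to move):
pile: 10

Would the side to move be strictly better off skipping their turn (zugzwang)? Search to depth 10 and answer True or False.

p1 X@[10]: -1[9]-1* -5[5]-1
p2 O@[9]: -1[8]+1* -5[4]+1
p3 X@[8]: -1[7]-1* -5[3]-1
p4 O@[7]: -1[6]+1* -5[2]+1
p5 X@[6]: -1[5]-1* -5[1]-1
p6 O@[5]: -1[4]+1* -5[0]+1
p7 X@[4]: -1[3]-1*
p8 O@[3]: -1[2]+1*
p9 X@[2]: -1[1]-1*
p10 O@[1]: -1[0]+1*
p11 X@[0] terminal -1; root [10] d10
if X skipped the turn, O would face:
~ p1 O@[10]: -1[9]-1* -5[5]-1
~ p2 X@[9]: -1[8]+1* -5[4]+1
~ p3 O@[8]: -1[7]-1* -5[3]-1
~ p4 X@[7]: -1[6]+1* -5[2]+1
~ p5 O@[6]: -1[5]-1* -5[1]-1
~ p6 X@[5]: -1[4]+1* -5[0]+1
~ p7 O@[4]: -1[3]-1*
~ p8 X@[3]: -1[2]+1*
~ p9 O@[2]: -1[1]-1*
~ p10 X@[1]: -1[0]+1*
~ p11 O@[0] terminal -1; root [10] d10
compare (X): move=-1 vs pass=+1

zugzwang(10, X) = True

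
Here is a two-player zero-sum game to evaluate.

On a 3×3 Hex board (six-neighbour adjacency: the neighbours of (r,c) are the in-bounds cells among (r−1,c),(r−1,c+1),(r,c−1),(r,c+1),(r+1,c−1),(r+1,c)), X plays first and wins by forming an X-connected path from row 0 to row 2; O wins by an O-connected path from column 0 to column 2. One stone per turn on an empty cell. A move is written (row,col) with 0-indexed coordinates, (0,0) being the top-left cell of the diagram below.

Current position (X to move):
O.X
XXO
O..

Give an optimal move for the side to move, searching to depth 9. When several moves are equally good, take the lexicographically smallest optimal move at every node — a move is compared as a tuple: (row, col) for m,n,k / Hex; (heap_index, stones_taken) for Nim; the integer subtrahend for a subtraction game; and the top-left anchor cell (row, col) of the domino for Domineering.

p1 X@[O.X/XXO/O..]: (0,1)[OXX/XXO/O..]-1 (2,1)[O.X/XXO/OX.]+1* (2,2)[O.X/XXO/O.X]-1
p2 O@[O.X/XXO/OX.] terminal -1; root [O.X/XXO/O..] d9

X's best at [O.X/XXO/O..]: (2,1)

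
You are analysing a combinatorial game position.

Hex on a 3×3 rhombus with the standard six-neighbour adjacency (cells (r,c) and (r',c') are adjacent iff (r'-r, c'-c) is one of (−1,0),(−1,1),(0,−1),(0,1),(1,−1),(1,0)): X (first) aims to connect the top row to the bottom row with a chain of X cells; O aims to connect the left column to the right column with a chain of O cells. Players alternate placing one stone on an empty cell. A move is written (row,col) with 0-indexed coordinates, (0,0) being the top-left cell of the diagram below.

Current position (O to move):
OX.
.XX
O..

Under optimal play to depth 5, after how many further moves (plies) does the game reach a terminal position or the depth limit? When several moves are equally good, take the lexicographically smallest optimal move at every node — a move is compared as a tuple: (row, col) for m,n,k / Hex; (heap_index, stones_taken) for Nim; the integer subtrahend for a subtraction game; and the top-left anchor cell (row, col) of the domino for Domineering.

p1 O@[OX./.XX/O..]: (0,2)[OXO/.XX/O..]-1* (1,0)[OX./OXX/O..]-1 (2,1)[OX./.XX/OO.]-1 (2,2)[OX./.XX/O.O]-1
p2 X@[OXO/.XX/O..]: (1,0)[OXO/XXX/O..]+1* (2,1)[OXO/.XX/OX.]+1 (2,2)[OXO/.XX/O.X]+1
p3 O@[OXO/XXX/O..]: (2,1)[OXO/XXX/OO.]-1* (2,2)[OXO/XXX/O.O]-1
p4 X@[OXO/XXX/OO.]: (2,2)[OXO/XXX/OOX]+1*
p5 O@[OXO/XXX/OOX] terminal -1; root [OX./.XX/O..] d5

PV length from [OX./.XX/O..]: 4 plies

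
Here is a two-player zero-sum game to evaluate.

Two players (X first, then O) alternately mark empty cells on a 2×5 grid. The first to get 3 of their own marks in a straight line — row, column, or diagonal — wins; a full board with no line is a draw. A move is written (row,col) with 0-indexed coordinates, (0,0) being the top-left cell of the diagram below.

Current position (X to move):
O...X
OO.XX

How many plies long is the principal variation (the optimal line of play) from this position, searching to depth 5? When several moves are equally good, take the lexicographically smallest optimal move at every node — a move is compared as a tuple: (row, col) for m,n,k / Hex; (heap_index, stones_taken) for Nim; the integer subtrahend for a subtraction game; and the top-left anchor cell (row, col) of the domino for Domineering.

PV length from [O...X/OO.XX]: 1 ply

ply 1, X at O...X/OO.XX | (0,1)=-1→OX..X/OO.XX; (0,2)=-1→O.X.X/OO.XX; (0,3)=-1→O..XX/OO.XX; (1,2)=+1→O...X/OOXXX*
ply 2: O...X/OOXXX is terminal -1 (O); from O...X/OO.XX depth 5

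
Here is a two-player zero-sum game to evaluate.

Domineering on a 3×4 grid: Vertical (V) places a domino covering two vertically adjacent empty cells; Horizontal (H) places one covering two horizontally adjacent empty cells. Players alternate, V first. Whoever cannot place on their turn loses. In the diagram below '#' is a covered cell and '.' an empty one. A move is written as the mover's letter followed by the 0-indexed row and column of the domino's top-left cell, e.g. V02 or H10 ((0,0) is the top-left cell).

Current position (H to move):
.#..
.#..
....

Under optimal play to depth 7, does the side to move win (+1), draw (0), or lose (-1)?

value(.#../.#../...., H) = +1

p1 H@[.#../.#../....]: H02[.###/.#../....]-1 H12[.#../.###/....]+1* H20[.#../.#../##..]-1 H21[.#../.#../.##.]-1 H22[.#../.#../..##]-1
p2 V@[.#../.###/....]: V00[##../####/....]-1* V10[.#../####/#...]-1
p3 H@[##../####/....]: H02[####/####/....]+1* H20[##../####/##..]+1 H21[##../####/.##.]+1 H22[##../####/..##]+1
p4 V@[####/####/....] terminal -1; root [.#../.#../....] d7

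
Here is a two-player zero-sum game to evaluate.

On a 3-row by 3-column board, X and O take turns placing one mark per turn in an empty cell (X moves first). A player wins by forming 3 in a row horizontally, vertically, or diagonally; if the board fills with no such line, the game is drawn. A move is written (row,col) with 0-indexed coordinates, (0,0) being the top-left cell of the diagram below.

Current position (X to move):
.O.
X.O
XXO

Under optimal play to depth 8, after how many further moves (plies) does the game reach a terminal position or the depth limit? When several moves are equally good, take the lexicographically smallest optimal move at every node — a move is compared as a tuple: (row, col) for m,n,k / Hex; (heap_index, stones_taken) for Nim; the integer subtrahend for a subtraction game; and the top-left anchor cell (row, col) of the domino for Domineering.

PV length from [.O./X.O/XXO]: 1 ply

p1 X@[.O./X.O/XXO]: (0,0)[XO./X.O/XXO]+1* (0,2)[.OX/X.O/XXO]+1 (1,1)[.O./XXO/XXO]-1
p2 O@[XO./X.O/XXO] terminal -1; root [.O./X.O/XXO] d8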